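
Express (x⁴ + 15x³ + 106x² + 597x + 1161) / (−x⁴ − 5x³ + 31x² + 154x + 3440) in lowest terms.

Euclidean algorithm in ℚ[x]:
  x⁴ + 15x³ + 106x² + 597x + 1161 = (−1)(−x⁴ − 5x³ + 31x² + 154x + 3440) + (10x³ + 137x² + 751x + 4601)
  −x⁴ − 5x³ + 31x² + 154x + 3440 = (−(1/10)x + 87/100)(10x³ + 137x² + 751x + 4601) + (−(1309/100)x² − (3927/100)x − 56287/100)
  10x³ + 137x² + 751x + 4601 = (−(1000/1309)x − 10700/1309)(−(1309/100)x² − (3927/100)x − 56287/100) + (0)
Last nonzero remainder: −(1309/100)x² − (3927/100)x − 56287/100. Dividing through by −1309/100 gives the monic gcd x² + 3x + 43.
Cancel x² + 3x + 43 from numerator and denominator to get the reduced form.

(−x² − 12x − 27)/(x² + 2x − 80)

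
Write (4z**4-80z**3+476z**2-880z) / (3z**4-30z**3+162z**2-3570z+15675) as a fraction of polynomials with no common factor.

Repeated division with remainder:
  4z**4-80z**3+476z**2-880z = (4/3)(3z**4-30z**3+162z**2-3570z+15675) + (-40z**3+260z**2+3880z-20900)
  3z**4-30z**3+162z**2-3570z+15675 = (-(3/40)z+21/80)(-40z**3+260z**2+3880z-20900) + ((1539/4)z**2-6156z+84645/4)
  -40z**3+260z**2+3880z-20900 = (-(160/1539)z-80/81)((1539/4)z**2-6156z+84645/4) + (0)
Last nonzero remainder: (1539/4)z**2-6156z+84645/4. Dividing through by 1539/4 gives the monic gcd z**2-16z+55.
Cancel z**2-16z+55 from numerator and denominator to get the reduced form.

(4z**2-16z)/(3z**2+18z+285)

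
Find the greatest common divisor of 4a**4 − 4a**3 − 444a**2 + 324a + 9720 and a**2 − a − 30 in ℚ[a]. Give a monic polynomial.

Apply the Euclidean algorithm:
  4a**4 − 4a**3 − 444a**2 + 324a + 9720 = (4a**2 − 324)(a**2 − a − 30) + (0)
The last nonzero remainder a**2 − a − 30 is already monic.

a**2 − a − 30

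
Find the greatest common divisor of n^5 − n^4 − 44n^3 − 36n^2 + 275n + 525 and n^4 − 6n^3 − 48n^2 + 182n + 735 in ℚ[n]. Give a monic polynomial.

n^2 − 2n − 35

By polynomial division,
  n^5 − n^4 − 44n^3 − 36n^2 + 275n + 525 = (n + 5)(n^4 − 6n^3 − 48n^2 + 182n + 735) + (34n^3 + 22n^2 − 1370n − 3150)
  n^4 − 6n^3 − 48n^2 + 182n + 735 = ((1/34)n − 113/578)(34n^3 + 22n^2 − 1370n − 3150) + (−(984/289)n^2 + (1968/289)n + 34440/289)
  34n^3 + 22n^2 − 1370n − 3150 = (−(4913/492)n − 4335/164)(−(984/289)n^2 + (1968/289)n + 34440/289) + (0)
Last nonzero remainder: −(984/289)n^2 + (1968/289)n + 34440/289. Dividing through by −984/289 gives the monic gcd n^2 − 2n − 35.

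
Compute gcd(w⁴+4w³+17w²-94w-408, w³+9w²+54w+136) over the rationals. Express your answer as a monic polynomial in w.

Apply the Euclidean algorithm:
  w⁴+4w³+17w²-94w-408 = (w-5)(w³+9w²+54w+136) + (8w²+40w+272)
  w³+9w²+54w+136 = ((1/8)w+1/2)(8w²+40w+272) + (0)
Last nonzero remainder: 8w²+40w+272. Dividing through by 8 gives the monic gcd w²+5w+34.

w²+5w+34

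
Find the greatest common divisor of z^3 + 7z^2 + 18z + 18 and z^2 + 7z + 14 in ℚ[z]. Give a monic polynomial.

Apply the Euclidean algorithm:
  z^3 + 7z^2 + 18z + 18 = (z)(z^2 + 7z + 14) + (4z + 18)
  z^2 + 7z + 14 = ((1/4)z + 5/8)(4z + 18) + (11/4)
  4z + 18 = ((16/11)z + 72/11)(11/4) + (0)
The last nonzero remainder is the constant 11/4, so the polynomials are coprime and gcd = 1.

1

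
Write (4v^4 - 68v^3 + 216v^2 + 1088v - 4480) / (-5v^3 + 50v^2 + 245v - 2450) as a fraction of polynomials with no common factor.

(-4v^2 + 64)/(5v + 35)

By polynomial division,
  4v^4 - 68v^3 + 216v^2 + 1088v - 4480 = (-(4/5)v + 28/5)(-5v^3 + 50v^2 + 245v - 2450) + (132v^2 - 2244v + 9240)
  -5v^3 + 50v^2 + 245v - 2450 = (-(5/132)v - 35/132)(132v^2 - 2244v + 9240) + (0)
Last nonzero remainder: 132v^2 - 2244v + 9240. Dividing through by 132 gives the monic gcd v^2 - 17v + 70.
Cancel v^2 - 17v + 70 from numerator and denominator to get the reduced form.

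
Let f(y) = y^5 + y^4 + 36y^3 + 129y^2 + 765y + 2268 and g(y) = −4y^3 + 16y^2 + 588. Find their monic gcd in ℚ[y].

Apply the Euclidean algorithm:
  y^5 + y^4 + 36y^3 + 129y^2 + 765y + 2268 = (−(1/4)y^2 − (5/4)y − 14)(−4y^3 + 16y^2 + 588) + (500y^2 + 1500y + 10500)
  −4y^3 + 16y^2 + 588 = (−(1/125)y + 7/125)(500y^2 + 1500y + 10500) + (0)
Last nonzero remainder: 500y^2 + 1500y + 10500. Dividing through by 500 gives the monic gcd y^2 + 3y + 21.

y^2 + 3y + 21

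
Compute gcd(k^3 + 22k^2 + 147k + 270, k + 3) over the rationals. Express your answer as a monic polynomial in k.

Apply the Euclidean algorithm:
  k^3 + 22k^2 + 147k + 270 = (k^2 + 19k + 90)(k + 3) + (0)
The last nonzero remainder k + 3 is already monic.

k + 3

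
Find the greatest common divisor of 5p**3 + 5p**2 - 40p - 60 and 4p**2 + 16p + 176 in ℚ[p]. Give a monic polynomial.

1

By polynomial division,
  5p**3 + 5p**2 - 40p - 60 = ((5/4)p - 15/4)(4p**2 + 16p + 176) + (-200p + 600)
  4p**2 + 16p + 176 = (-(1/50)p - 7/50)(-200p + 600) + (260)
  -200p + 600 = (-(10/13)p + 30/13)(260) + (0)
The last nonzero remainder is the constant 260, so the polynomials are coprime and gcd = 1.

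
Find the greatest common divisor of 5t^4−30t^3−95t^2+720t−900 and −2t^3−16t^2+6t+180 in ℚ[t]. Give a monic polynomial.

Euclidean algorithm in ℚ[t]:
  5t^4−30t^3−95t^2+720t−900 = (−(5/2)t+35)(−2t^3−16t^2+6t+180) + (480t^2+960t−7200)
  −2t^3−16t^2+6t+180 = (−(1/240)t−1/40)(480t^2+960t−7200) + (0)
Last nonzero remainder: 480t^2+960t−7200. Dividing through by 480 gives the monic gcd t^2+2t−15.

t^2+2t−15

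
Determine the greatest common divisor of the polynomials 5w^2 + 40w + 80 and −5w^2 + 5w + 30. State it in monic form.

By polynomial division,
  5w^2 + 40w + 80 = (−1)(−5w^2 + 5w + 30) + (45w + 110)
  −5w^2 + 5w + 30 = (−(1/9)w + 31/81)(45w + 110) + (−980/81)
  45w + 110 = (−(729/196)w − 891/98)(−980/81) + (0)
The last nonzero remainder is the constant −980/81, so the polynomials are coprime and gcd = 1.

1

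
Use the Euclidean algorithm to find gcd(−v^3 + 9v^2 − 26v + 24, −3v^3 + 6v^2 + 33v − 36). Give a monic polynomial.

Apply the Euclidean algorithm:
  −v^3 + 9v^2 − 26v + 24 = (1/3)(−3v^3 + 6v^2 + 33v − 36) + (7v^2 − 37v + 36)
  −3v^3 + 6v^2 + 33v − 36 = (−(3/7)v − 69/49)(7v^2 − 37v + 36) + (−(180/49)v + 720/49)
  7v^2 − 37v + 36 = (−(343/180)v + 49/20)(−(180/49)v + 720/49) + (0)
Last nonzero remainder: −(180/49)v + 720/49. Dividing through by −180/49 gives the monic gcd v − 4.

v − 4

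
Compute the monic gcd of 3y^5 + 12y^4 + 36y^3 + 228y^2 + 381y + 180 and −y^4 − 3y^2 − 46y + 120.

By polynomial division,
  3y^5 + 12y^4 + 36y^3 + 228y^2 + 381y + 180 = (−3y − 12)(−y^4 − 3y^2 − 46y + 120) + (27y^3 + 54y^2 + 189y + 1620)
  −y^4 − 3y^2 − 46y + 120 = (−(1/27)y + 2/27)(27y^3 + 54y^2 + 189y + 1620) + (0)
Last nonzero remainder: 27y^3 + 54y^2 + 189y + 1620. Dividing through by 27 gives the monic gcd y^3 + 2y^2 + 7y + 60.

y^3 + 2y^2 + 7y + 60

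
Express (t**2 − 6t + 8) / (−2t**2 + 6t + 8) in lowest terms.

(−t + 2)/(2t + 2)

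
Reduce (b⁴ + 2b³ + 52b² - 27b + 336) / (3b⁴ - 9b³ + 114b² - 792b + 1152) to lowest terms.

Repeated division with remainder:
  b⁴ + 2b³ + 52b² - 27b + 336 = (1/3)(3b⁴ - 9b³ + 114b² - 792b + 1152) + (5b³ + 14b² + 237b - 48)
  3b⁴ - 9b³ + 114b² - 792b + 1152 = ((3/5)b - 87/25)(5b³ + 14b² + 237b - 48) + ((513/25)b² + (1539/25)b + 24624/25)
  5b³ + 14b² + 237b - 48 = ((125/513)b - 25/513)((513/25)b² + (1539/25)b + 24624/25) + (0)
Last nonzero remainder: (513/25)b² + (1539/25)b + 24624/25. Dividing through by 513/25 gives the monic gcd b² + 3b + 48.
Cancel b² + 3b + 48 from numerator and denominator to get the reduced form.

(b² - b + 7)/(3b² - 18b + 24)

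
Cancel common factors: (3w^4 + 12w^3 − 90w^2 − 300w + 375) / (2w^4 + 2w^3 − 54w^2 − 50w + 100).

Apply the Euclidean algorithm:
  3w^4 + 12w^3 − 90w^2 − 300w + 375 = (3/2)(2w^4 + 2w^3 − 54w^2 − 50w + 100) + (9w^3 − 9w^2 − 225w + 225)
  2w^4 + 2w^3 − 54w^2 − 50w + 100 = ((2/9)w + 4/9)(9w^3 − 9w^2 − 225w + 225) + (0)
Last nonzero remainder: 9w^3 − 9w^2 − 225w + 225. Dividing through by 9 gives the monic gcd w^3 − w^2 − 25w + 25.
Cancel w^3 − w^2 − 25w + 25 from numerator and denominator to get the reduced form.

(3w + 15)/(2w + 4)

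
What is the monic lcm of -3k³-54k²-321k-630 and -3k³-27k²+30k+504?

k⁴+14k³+35k²-218k-840

Apply the Euclidean algorithm:
  -3k³-54k²-321k-630 = (-3k³-27k²+30k+504) + (-27k²-351k-1134)
  -3k³-27k²+30k+504 = ((1/9)k-4/9)(-27k²-351k-1134) + (0)
Last nonzero remainder: -27k²-351k-1134. Dividing through by -27 gives the monic gcd k²+13k+42.
Then lcm(f, g) = f·g / gcd(f, g); expanding and making the result monic gives the answer.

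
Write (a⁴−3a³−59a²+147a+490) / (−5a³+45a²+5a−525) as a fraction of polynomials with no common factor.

(−a²−9a−14)/(5a+15)

By polynomial division,
  a⁴−3a³−59a²+147a+490 = (−(1/5)a−6/5)(−5a³+45a²+5a−525) + (−4a²+48a−140)
  −5a³+45a²+5a−525 = ((5/4)a+15/4)(−4a²+48a−140) + (0)
Last nonzero remainder: −4a²+48a−140. Dividing through by −4 gives the monic gcd a²−12a+35.
Cancel a²−12a+35 from numerator and denominator to get the reduced form.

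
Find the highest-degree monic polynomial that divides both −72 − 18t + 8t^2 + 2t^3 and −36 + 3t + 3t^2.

−12 + t + t^2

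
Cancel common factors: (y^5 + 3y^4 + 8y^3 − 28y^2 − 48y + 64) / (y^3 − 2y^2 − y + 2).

Repeated division with remainder:
  y^5 + 3y^4 + 8y^3 − 28y^2 − 48y + 64 = (y^2 + 5y + 19)(y^3 − 2y^2 − y + 2) + (13y^2 − 39y + 26)
  y^3 − 2y^2 − y + 2 = ((1/13)y + 1/13)(13y^2 − 39y + 26) + (0)
Last nonzero remainder: 13y^2 − 39y + 26. Dividing through by 13 gives the monic gcd y^2 − 3y + 2.
Cancel y^2 − 3y + 2 from numerator and denominator to get the reduced form.

(y^3 + 6y^2 + 24y + 32)/(y + 1)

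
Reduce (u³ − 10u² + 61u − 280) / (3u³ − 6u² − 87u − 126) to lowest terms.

(u² − 3u + 40)/(3u² + 15u + 18)

By polynomial division,
  u³ − 10u² + 61u − 280 = (1/3)(3u³ − 6u² − 87u − 126) + (−8u² + 90u − 238)
  3u³ − 6u² − 87u − 126 = (−(3/8)u − 111/32)(−8u² + 90u − 238) + ((2175/16)u − 15225/16)
  −8u² + 90u − 238 = (−(128/2175)u + 544/2175)((2175/16)u − 15225/16) + (0)
Last nonzero remainder: (2175/16)u − 15225/16. Dividing through by 2175/16 gives the monic gcd u − 7.
Cancel u − 7 from numerator and denominator to get the reduced form.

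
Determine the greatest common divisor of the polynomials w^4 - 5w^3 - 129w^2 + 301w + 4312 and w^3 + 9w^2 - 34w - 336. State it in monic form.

w + 7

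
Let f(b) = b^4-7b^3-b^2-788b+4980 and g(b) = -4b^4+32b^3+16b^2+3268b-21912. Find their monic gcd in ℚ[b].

Euclidean algorithm in ℚ[b]:
  b^4-7b^3-b^2-788b+4980 = (-1/4)(-4b^4+32b^3+16b^2+3268b-21912) + (b^3+3b^2+29b-498)
  -4b^4+32b^3+16b^2+3268b-21912 = (-4b+44)(b^3+3b^2+29b-498) + (0)
The last nonzero remainder b^3+3b^2+29b-498 is already monic.

b^3+3b^2+29b-498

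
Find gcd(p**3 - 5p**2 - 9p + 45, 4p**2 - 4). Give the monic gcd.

1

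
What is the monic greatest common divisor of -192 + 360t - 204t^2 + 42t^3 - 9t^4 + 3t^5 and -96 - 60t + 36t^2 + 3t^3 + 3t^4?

By polynomial division,
  3t^5 - 9t^4 + 42t^3 - 204t^2 + 360t - 192 = (t - 4)(3t^4 + 3t^3 + 36t^2 - 60t - 96) + (18t^3 + 216t - 576)
  3t^4 + 3t^3 + 36t^2 - 60t - 96 = ((1/6)t + 1/6)(18t^3 + 216t - 576) + (0)
Last nonzero remainder: 18t^3 + 216t - 576. Dividing through by 18 gives the monic gcd t^3 + 12t - 32.

-32 + 12t + t^3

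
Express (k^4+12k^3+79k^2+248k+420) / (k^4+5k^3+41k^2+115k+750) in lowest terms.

(k^2+5k+14)/(k^2-2k+25)

Euclidean algorithm in ℚ[k]:
  k^4+12k^3+79k^2+248k+420 = (k^4+5k^3+41k^2+115k+750) + (7k^3+38k^2+133k-330)
  k^4+5k^3+41k^2+115k+750 = ((1/7)k-3/49)(7k^3+38k^2+133k-330) + ((1192/49)k^2+(1192/7)k+35760/49)
  7k^3+38k^2+133k-330 = ((343/1192)k-539/1192)((1192/49)k^2+(1192/7)k+35760/49) + (0)
Last nonzero remainder: (1192/49)k^2+(1192/7)k+35760/49. Dividing through by 1192/49 gives the monic gcd k^2+7k+30.
Cancel k^2+7k+30 from numerator and denominator to get the reduced form.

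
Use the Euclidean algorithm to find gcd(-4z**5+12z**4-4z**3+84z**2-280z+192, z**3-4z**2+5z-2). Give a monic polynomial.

By polynomial division,
  -4z**5+12z**4-4z**3+84z**2-280z+192 = (-4z**2-4z)(z**3-4z**2+5z-2) + (96z**2-288z+192)
  z**3-4z**2+5z-2 = ((1/96)z-1/96)(96z**2-288z+192) + (0)
Last nonzero remainder: 96z**2-288z+192. Dividing through by 96 gives the monic gcd z**2-3z+2.

z**2-3z+2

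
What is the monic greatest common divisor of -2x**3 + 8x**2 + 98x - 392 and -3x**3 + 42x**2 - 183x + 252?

x**2 - 11x + 28

By polynomial division,
  -2x**3 + 8x**2 + 98x - 392 = (2/3)(-3x**3 + 42x**2 - 183x + 252) + (-20x**2 + 220x - 560)
  -3x**3 + 42x**2 - 183x + 252 = ((3/20)x - 9/20)(-20x**2 + 220x - 560) + (0)
Last nonzero remainder: -20x**2 + 220x - 560. Dividing through by -20 gives the monic gcd x**2 - 11x + 28.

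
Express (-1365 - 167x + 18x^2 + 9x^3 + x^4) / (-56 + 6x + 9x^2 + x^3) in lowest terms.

Apply the Euclidean algorithm:
  x^4 + 9x^3 + 18x^2 - 167x - 1365 = (x)(x^3 + 9x^2 + 6x - 56) + (12x^2 - 111x - 1365)
  x^3 + 9x^2 + 6x - 56 = ((1/12)x + 73/48)(12x^2 - 111x - 1365) + ((4617/16)x + 32319/16)
  12x^2 - 111x - 1365 = ((64/1539)x - 1040/1539)((4617/16)x + 32319/16) + (0)
Last nonzero remainder: (4617/16)x + 32319/16. Dividing through by 4617/16 gives the monic gcd x + 7.
Cancel x + 7 from numerator and denominator to get the reduced form.

(-195 + 4x + 2x^2 + x^3)/(-8 + 2x + x^2)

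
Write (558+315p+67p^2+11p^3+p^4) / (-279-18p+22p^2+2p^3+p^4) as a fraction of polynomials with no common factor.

(6+p)/(-3+p)

Apply the Euclidean algorithm:
  p^4+11p^3+67p^2+315p+558 = (p^4+2p^3+22p^2-18p-279) + (9p^3+45p^2+333p+837)
  p^4+2p^3+22p^2-18p-279 = ((1/9)p-1/3)(9p^3+45p^2+333p+837) + (0)
Last nonzero remainder: 9p^3+45p^2+333p+837. Dividing through by 9 gives the monic gcd p^3+5p^2+37p+93.
Cancel p^3+5p^2+37p+93 from numerator and denominator to get the reduced form.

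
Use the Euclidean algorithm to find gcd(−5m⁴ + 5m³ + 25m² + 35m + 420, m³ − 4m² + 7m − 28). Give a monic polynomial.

Apply the Euclidean algorithm:
  −5m⁴ + 5m³ + 25m² + 35m + 420 = (−5m − 15)(m³ − 4m² + 7m − 28) + (0)
The last nonzero remainder m³ − 4m² + 7m − 28 is already monic.

m³ − 4m² + 7m − 28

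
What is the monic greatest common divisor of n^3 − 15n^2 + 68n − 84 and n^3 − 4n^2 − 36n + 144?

Apply the Euclidean algorithm:
  n^3 − 15n^2 + 68n − 84 = (n^3 − 4n^2 − 36n + 144) + (−11n^2 + 104n − 228)
  n^3 − 4n^2 − 36n + 144 = (−(1/11)n − 60/121)(−11n^2 + 104n − 228) + (−(624/121)n + 3744/121)
  −11n^2 + 104n − 228 = ((1331/624)n − 2299/312)(−(624/121)n + 3744/121) + (0)
Last nonzero remainder: −(624/121)n + 3744/121. Dividing through by −624/121 gives the monic gcd n − 6.

n − 6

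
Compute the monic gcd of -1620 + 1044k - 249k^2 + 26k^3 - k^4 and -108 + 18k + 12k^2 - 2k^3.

-6 + k

Repeated division with remainder:
  -k^4 + 26k^3 - 249k^2 + 1044k - 1620 = ((1/2)k - 10)(-2k^3 + 12k^2 + 18k - 108) + (-138k^2 + 1278k - 2700)
  -2k^3 + 12k^2 + 18k - 108 = ((1/69)k + 25/529)(-138k^2 + 1278k - 2700) + (-(1728/529)k + 10368/529)
  -138k^2 + 1278k - 2700 = ((12167/288)k - 13225/96)(-(1728/529)k + 10368/529) + (0)
Last nonzero remainder: -(1728/529)k + 10368/529. Dividing through by -1728/529 gives the monic gcd k - 6.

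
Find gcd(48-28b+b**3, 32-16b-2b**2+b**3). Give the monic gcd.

8-6b+b**2

Apply the Euclidean algorithm:
  b**3-28b+48 = (b**3-2b**2-16b+32) + (2b**2-12b+16)
  b**3-2b**2-16b+32 = ((1/2)b+2)(2b**2-12b+16) + (0)
Last nonzero remainder: 2b**2-12b+16. Dividing through by 2 gives the monic gcd b**2-6b+8.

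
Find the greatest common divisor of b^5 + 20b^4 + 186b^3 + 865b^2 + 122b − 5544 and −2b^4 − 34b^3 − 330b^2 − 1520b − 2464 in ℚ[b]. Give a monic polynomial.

b^3 + 13b^2 + 113b + 308

Euclidean algorithm in ℚ[b]:
  b^5 + 20b^4 + 186b^3 + 865b^2 + 122b − 5544 = (−(1/2)b − 3/2)(−2b^4 − 34b^3 − 330b^2 − 1520b − 2464) + (−30b^3 − 390b^2 − 3390b − 9240)
  −2b^4 − 34b^3 − 330b^2 − 1520b − 2464 = ((1/15)b + 4/15)(−30b^3 − 390b^2 − 3390b − 9240) + (0)
Last nonzero remainder: −30b^3 − 390b^2 − 3390b − 9240. Dividing through by −30 gives the monic gcd b^3 + 13b^2 + 113b + 308.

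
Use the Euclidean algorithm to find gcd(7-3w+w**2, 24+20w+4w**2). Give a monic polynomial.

Euclidean algorithm in ℚ[w]:
  w**2-3w+7 = (1/4)(4w**2+20w+24) + (-8w+1)
  4w**2+20w+24 = (-(1/2)w-41/16)(-8w+1) + (425/16)
  -8w+1 = (-(128/425)w+16/425)(425/16) + (0)
The last nonzero remainder is the constant 425/16, so the polynomials are coprime and gcd = 1.

1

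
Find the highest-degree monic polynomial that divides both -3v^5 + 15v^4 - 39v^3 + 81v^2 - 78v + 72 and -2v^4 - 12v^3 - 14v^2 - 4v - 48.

v^2 - v + 2

Repeated division with remainder:
  -3v^5 + 15v^4 - 39v^3 + 81v^2 - 78v + 72 = ((3/2)v - 33/2)(-2v^4 - 12v^3 - 14v^2 - 4v - 48) + (-216v^3 - 144v^2 - 72v - 720)
  -2v^4 - 12v^3 - 14v^2 - 4v - 48 = ((1/108)v + 4/81)(-216v^3 - 144v^2 - 72v - 720) + (-(56/9)v^2 + (56/9)v - 112/9)
  -216v^3 - 144v^2 - 72v - 720 = ((243/7)v + 405/7)(-(56/9)v^2 + (56/9)v - 112/9) + (0)
Last nonzero remainder: -(56/9)v^2 + (56/9)v - 112/9. Dividing through by -56/9 gives the monic gcd v^2 - v + 2.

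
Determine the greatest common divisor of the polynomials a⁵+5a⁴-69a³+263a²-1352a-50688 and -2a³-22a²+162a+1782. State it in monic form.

a²+2a-99

Apply the Euclidean algorithm:
  a⁵+5a⁴-69a³+263a²-1352a-50688 = (-(1/2)a²+3a-39)(-2a³-22a²+162a+1782) + (-190a²-380a+18810)
  -2a³-22a²+162a+1782 = ((1/95)a+9/95)(-190a²-380a+18810) + (0)
Last nonzero remainder: -190a²-380a+18810. Dividing through by -190 gives the monic gcd a²+2a-99.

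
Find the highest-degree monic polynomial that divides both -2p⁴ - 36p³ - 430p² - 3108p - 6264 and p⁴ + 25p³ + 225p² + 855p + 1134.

Euclidean algorithm in ℚ[p]:
  -2p⁴ - 36p³ - 430p² - 3108p - 6264 = (-2)(p⁴ + 25p³ + 225p² + 855p + 1134) + (14p³ + 20p² - 1398p - 3996)
  p⁴ + 25p³ + 225p² + 855p + 1134 = ((1/14)p + 165/98)(14p³ + 20p² - 1398p - 3996) + ((14268/49)p² + (171216/49)p + 385236/49)
  14p³ + 20p² - 1398p - 3996 = ((343/7134)p - 1813/3567)((14268/49)p² + (171216/49)p + 385236/49) + (0)
Last nonzero remainder: (14268/49)p² + (171216/49)p + 385236/49. Dividing through by 14268/49 gives the monic gcd p² + 12p + 27.

p² + 12p + 27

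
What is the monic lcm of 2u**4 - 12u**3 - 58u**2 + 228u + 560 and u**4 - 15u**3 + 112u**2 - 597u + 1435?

Repeated division with remainder:
  2u**4 - 12u**3 - 58u**2 + 228u + 560 = (2)(u**4 - 15u**3 + 112u**2 - 597u + 1435) + (18u**3 - 282u**2 + 1422u - 2310)
  u**4 - 15u**3 + 112u**2 - 597u + 1435 = ((1/18)u + 1/27)(18u**3 - 282u**2 + 1422u - 2310) + ((391/9)u**2 - (1564/3)u + 13685/9)
  18u**3 - 282u**2 + 1422u - 2310 = ((162/391)u - 594/391)((391/9)u**2 - (1564/3)u + 13685/9) + (0)
Last nonzero remainder: (391/9)u**2 - (1564/3)u + 13685/9. Dividing through by 391/9 gives the monic gcd u**2 - 12u + 35.
Then lcm(f, g) = f·g / gcd(f, g); expanding and making the result monic gives the answer.

u**6 - 9u**5 + 30u**4 - 45u**3 - 1251u**2 + 3834u + 11480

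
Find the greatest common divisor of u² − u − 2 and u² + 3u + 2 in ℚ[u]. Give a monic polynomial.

By polynomial division,
  u² − u − 2 = (u² + 3u + 2) + (−4u − 4)
  u² + 3u + 2 = (−(1/4)u − 1/2)(−4u − 4) + (0)
Last nonzero remainder: −4u − 4. Dividing through by −4 gives the monic gcd u + 1.

u + 1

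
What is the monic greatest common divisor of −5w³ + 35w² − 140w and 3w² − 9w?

Apply the Euclidean algorithm:
  −5w³ + 35w² − 140w = (−(5/3)w + 20/3)(3w² − 9w) + (−80w)
  3w² − 9w = (−(3/80)w + 9/80)(−80w) + (0)
Last nonzero remainder: −80w. Dividing through by −80 gives the monic gcd w.

w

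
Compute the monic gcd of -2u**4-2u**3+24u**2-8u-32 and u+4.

u+4

Euclidean algorithm in ℚ[u]:
  -2u**4-2u**3+24u**2-8u-32 = (-2u**3+6u**2-8)(u+4) + (0)
The last nonzero remainder u+4 is already monic.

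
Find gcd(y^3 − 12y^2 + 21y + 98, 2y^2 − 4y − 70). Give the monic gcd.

y − 7

Apply the Euclidean algorithm:
  y^3 − 12y^2 + 21y + 98 = ((1/2)y − 5)(2y^2 − 4y − 70) + (36y − 252)
  2y^2 − 4y − 70 = ((1/18)y + 5/18)(36y − 252) + (0)
Last nonzero remainder: 36y − 252. Dividing through by 36 gives the monic gcd y − 7.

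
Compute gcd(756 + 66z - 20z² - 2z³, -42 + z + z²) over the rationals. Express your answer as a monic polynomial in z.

Apply the Euclidean algorithm:
  -2z³ - 20z² + 66z + 756 = (-2z - 18)(z² + z - 42) + (0)
The last nonzero remainder z² + z - 42 is already monic.

-42 + z + z²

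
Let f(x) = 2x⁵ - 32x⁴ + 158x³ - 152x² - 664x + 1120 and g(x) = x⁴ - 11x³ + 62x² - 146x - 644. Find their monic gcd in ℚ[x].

x² - 5x - 14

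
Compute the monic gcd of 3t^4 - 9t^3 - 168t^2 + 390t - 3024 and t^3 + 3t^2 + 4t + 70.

t^2 - 2t + 14

By polynomial division,
  3t^4 - 9t^3 - 168t^2 + 390t - 3024 = (3t - 18)(t^3 + 3t^2 + 4t + 70) + (-126t^2 + 252t - 1764)
  t^3 + 3t^2 + 4t + 70 = (-(1/126)t - 5/126)(-126t^2 + 252t - 1764) + (0)
Last nonzero remainder: -126t^2 + 252t - 1764. Dividing through by -126 gives the monic gcd t^2 - 2t + 14.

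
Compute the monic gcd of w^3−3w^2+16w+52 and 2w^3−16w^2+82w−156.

w^2−5w+26

Apply the Euclidean algorithm:
  w^3−3w^2+16w+52 = (1/2)(2w^3−16w^2+82w−156) + (5w^2−25w+130)
  2w^3−16w^2+82w−156 = ((2/5)w−6/5)(5w^2−25w+130) + (0)
Last nonzero remainder: 5w^2−25w+130. Dividing through by 5 gives the monic gcd w^2−5w+26.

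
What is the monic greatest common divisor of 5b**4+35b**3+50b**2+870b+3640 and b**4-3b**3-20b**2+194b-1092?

Apply the Euclidean algorithm:
  5b**4+35b**3+50b**2+870b+3640 = (5)(b**4-3b**3-20b**2+194b-1092) + (50b**3+150b**2-100b+9100)
  b**4-3b**3-20b**2+194b-1092 = ((1/50)b-3/25)(50b**3+150b**2-100b+9100) + (0)
Last nonzero remainder: 50b**3+150b**2-100b+9100. Dividing through by 50 gives the monic gcd b**3+3b**2-2b+182.

b**3+3b**2-2b+182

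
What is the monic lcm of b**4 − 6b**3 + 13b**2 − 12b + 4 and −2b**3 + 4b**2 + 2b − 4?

b**5 − 5b**4 + 7b**3 + b**2 − 8b + 4

Repeated division with remainder:
  b**4 − 6b**3 + 13b**2 − 12b + 4 = (−(1/2)b + 2)(−2b**3 + 4b**2 + 2b − 4) + (6b**2 − 18b + 12)
  −2b**3 + 4b**2 + 2b − 4 = (−(1/3)b − 1/3)(6b**2 − 18b + 12) + (0)
Last nonzero remainder: 6b**2 − 18b + 12. Dividing through by 6 gives the monic gcd b**2 − 3b + 2.
Then lcm(f, g) = f·g / gcd(f, g); expanding and making the result monic gives the answer.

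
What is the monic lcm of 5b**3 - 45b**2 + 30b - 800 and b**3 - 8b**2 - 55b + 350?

By polynomial division,
  5b**3 - 45b**2 + 30b - 800 = (5)(b**3 - 8b**2 - 55b + 350) + (-5b**2 + 305b - 2550)
  b**3 - 8b**2 - 55b + 350 = (-(1/5)b - 53/5)(-5b**2 + 305b - 2550) + (2668b - 26680)
  -5b**2 + 305b - 2550 = (-(5/2668)b + 255/2668)(2668b - 26680) + (0)
Last nonzero remainder: 2668b - 26680. Dividing through by 2668 gives the monic gcd b - 10.
Then lcm(f, g) = f·g / gcd(f, g); expanding and making the result monic gives the answer.

b**5 - 7b**4 - 47b**3 + 167b**2 - 530b + 5600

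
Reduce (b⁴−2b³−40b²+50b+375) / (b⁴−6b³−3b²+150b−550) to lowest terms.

Repeated division with remainder:
  b⁴−2b³−40b²+50b+375 = (b⁴−6b³−3b²+150b−550) + (4b³−37b²−100b+925)
  b⁴−6b³−3b²+150b−550 = ((1/4)b+13/16)(4b³−37b²−100b+925) + ((833/16)b²−20825/16)
  4b³−37b²−100b+925 = ((64/833)b−592/833)((833/16)b²−20825/16) + (0)
Last nonzero remainder: (833/16)b²−20825/16. Dividing through by 833/16 gives the monic gcd b²−25.
Cancel b²−25 from numerator and denominator to get the reduced form.

(b²−2b−15)/(b²−6b+22)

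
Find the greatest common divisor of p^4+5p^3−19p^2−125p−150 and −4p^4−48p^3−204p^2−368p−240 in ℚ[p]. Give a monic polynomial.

p^3+10p^2+31p+30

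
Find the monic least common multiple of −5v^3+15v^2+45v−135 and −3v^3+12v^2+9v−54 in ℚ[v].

Apply the Euclidean algorithm:
  −5v^3+15v^2+45v−135 = (5/3)(−3v^3+12v^2+9v−54) + (−5v^2+30v−45)
  −3v^3+12v^2+9v−54 = ((3/5)v+6/5)(−5v^2+30v−45) + (0)
Last nonzero remainder: −5v^2+30v−45. Dividing through by −5 gives the monic gcd v^2−6v+9.
Then lcm(f, g) = f·g / gcd(f, g); expanding and making the result monic gives the answer.

v^4−v^3−15v^2+9v+54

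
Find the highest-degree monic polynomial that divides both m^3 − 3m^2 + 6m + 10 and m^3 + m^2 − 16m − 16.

m + 1

Repeated division with remainder:
  m^3 − 3m^2 + 6m + 10 = (m^3 + m^2 − 16m − 16) + (−4m^2 + 22m + 26)
  m^3 + m^2 − 16m − 16 = (−(1/4)m − 13/8)(−4m^2 + 22m + 26) + ((105/4)m + 105/4)
  −4m^2 + 22m + 26 = (−(16/105)m + 104/105)((105/4)m + 105/4) + (0)
Last nonzero remainder: (105/4)m + 105/4. Dividing through by 105/4 gives the monic gcd m + 1.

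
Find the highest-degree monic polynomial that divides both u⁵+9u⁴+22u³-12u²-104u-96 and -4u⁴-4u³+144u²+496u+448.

Repeated division with remainder:
  u⁵+9u⁴+22u³-12u²-104u-96 = (-(1/4)u-2)(-4u⁴-4u³+144u²+496u+448) + (50u³+400u²+1000u+800)
  -4u⁴-4u³+144u²+496u+448 = (-(2/25)u+14/25)(50u³+400u²+1000u+800) + (0)
Last nonzero remainder: 50u³+400u²+1000u+800. Dividing through by 50 gives the monic gcd u³+8u²+20u+16.

u³+8u²+20u+16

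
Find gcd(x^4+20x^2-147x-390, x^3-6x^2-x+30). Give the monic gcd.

x^2-3x-10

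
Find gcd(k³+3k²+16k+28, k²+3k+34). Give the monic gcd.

1

Euclidean algorithm in ℚ[k]:
  k³+3k²+16k+28 = (k)(k²+3k+34) + (-18k+28)
  k²+3k+34 = (-(1/18)k-41/162)(-18k+28) + (3328/81)
  -18k+28 = (-(729/1664)k+567/832)(3328/81) + (0)
The last nonzero remainder is the constant 3328/81, so the polynomials are coprime and gcd = 1.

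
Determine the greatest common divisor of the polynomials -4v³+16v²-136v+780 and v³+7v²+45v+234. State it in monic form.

v²+v+39

Repeated division with remainder:
  -4v³+16v²-136v+780 = (-4)(v³+7v²+45v+234) + (44v²+44v+1716)
  v³+7v²+45v+234 = ((1/44)v+3/22)(44v²+44v+1716) + (0)
Last nonzero remainder: 44v²+44v+1716. Dividing through by 44 gives the monic gcd v²+v+39.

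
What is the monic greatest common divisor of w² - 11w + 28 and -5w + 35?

w - 7

Euclidean algorithm in ℚ[w]:
  w² - 11w + 28 = (-(1/5)w + 4/5)(-5w + 35) + (0)
Last nonzero remainder: -5w + 35. Dividing through by -5 gives the monic gcd w - 7.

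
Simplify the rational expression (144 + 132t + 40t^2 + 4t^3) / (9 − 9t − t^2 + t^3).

(48 + 28t + 4t^2)/(3 − 4t + t^2)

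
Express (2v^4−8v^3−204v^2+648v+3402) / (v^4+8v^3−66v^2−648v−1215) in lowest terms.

(2v−14)/(v+5)

Euclidean algorithm in ℚ[v]:
  2v^4−8v^3−204v^2+648v+3402 = (2)(v^4+8v^3−66v^2−648v−1215) + (−24v^3−72v^2+1944v+5832)
  v^4+8v^3−66v^2−648v−1215 = (−(1/24)v−5/24)(−24v^3−72v^2+1944v+5832) + (0)
Last nonzero remainder: −24v^3−72v^2+1944v+5832. Dividing through by −24 gives the monic gcd v^3+3v^2−81v−243.
Cancel v^3+3v^2−81v−243 from numerator and denominator to get the reduced form.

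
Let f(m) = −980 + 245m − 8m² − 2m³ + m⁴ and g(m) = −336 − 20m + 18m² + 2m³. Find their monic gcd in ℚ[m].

−28 + 3m + m²

Euclidean algorithm in ℚ[m]:
  m⁴ − 2m³ − 8m² + 245m − 980 = ((1/2)m − 11/2)(2m³ + 18m² − 20m − 336) + (101m² + 303m − 2828)
  2m³ + 18m² − 20m − 336 = ((2/101)m + 12/101)(101m² + 303m − 2828) + (0)
Last nonzero remainder: 101m² + 303m − 2828. Dividing through by 101 gives the monic gcd m² + 3m − 28.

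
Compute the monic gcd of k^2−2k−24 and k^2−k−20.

k+4

Euclidean algorithm in ℚ[k]:
  k^2−2k−24 = (k^2−k−20) + (−k−4)
  k^2−k−20 = (−k+5)(−k−4) + (0)
Last nonzero remainder: −k−4. Dividing through by −1 gives the monic gcd k+4.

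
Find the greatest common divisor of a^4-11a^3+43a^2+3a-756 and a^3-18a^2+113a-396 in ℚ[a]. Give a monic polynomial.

Apply the Euclidean algorithm:
  a^4-11a^3+43a^2+3a-756 = (a+7)(a^3-18a^2+113a-396) + (56a^2-392a+2016)
  a^3-18a^2+113a-396 = ((1/56)a-11/56)(56a^2-392a+2016) + (0)
Last nonzero remainder: 56a^2-392a+2016. Dividing through by 56 gives the monic gcd a^2-7a+36.

a^2-7a+36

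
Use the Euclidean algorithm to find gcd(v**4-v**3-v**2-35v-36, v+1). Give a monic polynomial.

v+1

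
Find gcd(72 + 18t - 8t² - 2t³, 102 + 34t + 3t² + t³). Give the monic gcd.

3 + t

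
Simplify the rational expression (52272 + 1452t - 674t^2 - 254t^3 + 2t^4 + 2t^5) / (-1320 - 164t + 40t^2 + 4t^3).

Repeated division with remainder:
  2t^5 + 2t^4 - 254t^3 - 674t^2 + 1452t + 52272 = ((1/2)t^2 - (9/2)t + 2)(4t^3 + 40t^2 - 164t - 1320) + (-832t^2 - 4160t + 54912)
  4t^3 + 40t^2 - 164t - 1320 = (-(1/208)t - 5/208)(-832t^2 - 4160t + 54912) + (0)
Last nonzero remainder: -832t^2 - 4160t + 54912. Dividing through by -832 gives the monic gcd t^2 + 5t - 66.
Cancel t^2 + 5t - 66 from numerator and denominator to get the reduced form.

(-396 - 41t - 4t^2 + t^3)/(10 + 2t)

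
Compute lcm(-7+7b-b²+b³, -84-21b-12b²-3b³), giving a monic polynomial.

-28+21b+3b²+3b³+b⁴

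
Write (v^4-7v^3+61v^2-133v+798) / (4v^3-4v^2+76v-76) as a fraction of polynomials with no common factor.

(v^2-7v+42)/(4v-4)

Repeated division with remainder:
  v^4-7v^3+61v^2-133v+798 = ((1/4)v-3/2)(4v^3-4v^2+76v-76) + (36v^2+684)
  4v^3-4v^2+76v-76 = ((1/9)v-1/9)(36v^2+684) + (0)
Last nonzero remainder: 36v^2+684. Dividing through by 36 gives the monic gcd v^2+19.
Cancel v^2+19 from numerator and denominator to get the reduced form.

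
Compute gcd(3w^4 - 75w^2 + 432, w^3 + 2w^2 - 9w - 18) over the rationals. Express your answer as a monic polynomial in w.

w^2 - 9

Euclidean algorithm in ℚ[w]:
  3w^4 - 75w^2 + 432 = (3w - 6)(w^3 + 2w^2 - 9w - 18) + (-36w^2 + 324)
  w^3 + 2w^2 - 9w - 18 = (-(1/36)w - 1/18)(-36w^2 + 324) + (0)
Last nonzero remainder: -36w^2 + 324. Dividing through by -36 gives the monic gcd w^2 - 9.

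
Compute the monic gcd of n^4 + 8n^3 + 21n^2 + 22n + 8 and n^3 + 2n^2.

n + 2

Apply the Euclidean algorithm:
  n^4 + 8n^3 + 21n^2 + 22n + 8 = (n + 6)(n^3 + 2n^2) + (9n^2 + 22n + 8)
  n^3 + 2n^2 = ((1/9)n - 4/81)(9n^2 + 22n + 8) + ((16/81)n + 32/81)
  9n^2 + 22n + 8 = ((729/16)n + 81/4)((16/81)n + 32/81) + (0)
Last nonzero remainder: (16/81)n + 32/81. Dividing through by 16/81 gives the monic gcd n + 2.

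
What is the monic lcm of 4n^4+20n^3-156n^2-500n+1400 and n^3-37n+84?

By polynomial division,
  4n^4+20n^3-156n^2-500n+1400 = (4n+20)(n^3-37n+84) + (-8n^2-96n-280)
  n^3-37n+84 = (-(1/8)n+3/2)(-8n^2-96n-280) + (72n+504)
  -8n^2-96n-280 = (-(1/9)n-5/9)(72n+504) + (0)
Last nonzero remainder: 72n+504. Dividing through by 72 gives the monic gcd n+7.
Then lcm(f, g) = f·g / gcd(f, g); expanding and making the result monic gives the answer.

n^6-2n^5-62n^4+208n^3+757n^2-3950n+4200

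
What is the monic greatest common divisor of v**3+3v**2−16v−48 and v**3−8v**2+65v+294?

v+3

Euclidean algorithm in ℚ[v]:
  v**3+3v**2−16v−48 = (v**3−8v**2+65v+294) + (11v**2−81v−342)
  v**3−8v**2+65v+294 = ((1/11)v−7/121)(11v**2−81v−342) + ((11060/121)v+33180/121)
  11v**2−81v−342 = ((1331/11060)v−6897/5530)((11060/121)v+33180/121) + (0)
Last nonzero remainder: (11060/121)v+33180/121. Dividing through by 11060/121 gives the monic gcd v+3.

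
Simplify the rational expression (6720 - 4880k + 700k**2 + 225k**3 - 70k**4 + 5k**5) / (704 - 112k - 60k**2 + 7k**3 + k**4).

Apply the Euclidean algorithm:
  5k**5 - 70k**4 + 225k**3 + 700k**2 - 4880k + 6720 = (5k - 105)(k**4 + 7k**3 - 60k**2 - 112k + 704) + (1260k**3 - 5040k**2 - 20160k + 80640)
  k**4 + 7k**3 - 60k**2 - 112k + 704 = ((1/1260)k + 11/1260)(1260k**3 - 5040k**2 - 20160k + 80640) + (0)
Last nonzero remainder: 1260k**3 - 5040k**2 - 20160k + 80640. Dividing through by 1260 gives the monic gcd k**3 - 4k**2 - 16k + 64.
Cancel k**3 - 4k**2 - 16k + 64 from numerator and denominator to get the reduced form.

(105 - 50k + 5k**2)/(11 + k)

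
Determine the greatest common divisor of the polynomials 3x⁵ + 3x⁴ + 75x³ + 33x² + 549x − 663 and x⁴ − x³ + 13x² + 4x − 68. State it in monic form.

Repeated division with remainder:
  3x⁵ + 3x⁴ + 75x³ + 33x² + 549x − 663 = (3x + 6)(x⁴ − x³ + 13x² + 4x − 68) + (42x³ − 57x² + 729x − 255)
  x⁴ − x³ + 13x² + 4x − 68 = ((1/42)x + 5/588)(42x³ − 57x² + 729x − 255) + (−(759/196)x² + (759/196)x − 12903/196)
  42x³ − 57x² + 729x − 255 = (−(2744/253)x + 980/253)(−(759/196)x² + (759/196)x − 12903/196) + (0)
Last nonzero remainder: −(759/196)x² + (759/196)x − 12903/196. Dividing through by −759/196 gives the monic gcd x² − x + 17.

x² − x + 17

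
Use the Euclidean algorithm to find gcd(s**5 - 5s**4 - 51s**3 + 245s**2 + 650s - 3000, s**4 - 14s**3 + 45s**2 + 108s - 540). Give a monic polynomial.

s**2 - 11s + 30

Repeated division with remainder:
  s**5 - 5s**4 - 51s**3 + 245s**2 + 650s - 3000 = (s + 9)(s**4 - 14s**3 + 45s**2 + 108s - 540) + (30s**3 - 268s**2 + 218s + 1860)
  s**4 - 14s**3 + 45s**2 + 108s - 540 = ((1/30)s - 38/225)(30s**3 - 268s**2 + 218s + 1860) + (-(1694/225)s**2 + (18634/225)s - 3388/15)
  30s**3 - 268s**2 + 218s + 1860 = (-(3375/847)s - 6975/847)(-(1694/225)s**2 + (18634/225)s - 3388/15) + (0)
Last nonzero remainder: -(1694/225)s**2 + (18634/225)s - 3388/15. Dividing through by -1694/225 gives the monic gcd s**2 - 11s + 30.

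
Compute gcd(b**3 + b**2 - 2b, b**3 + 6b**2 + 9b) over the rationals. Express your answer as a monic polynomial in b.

By polynomial division,
  b**3 + b**2 - 2b = (b**3 + 6b**2 + 9b) + (-5b**2 - 11b)
  b**3 + 6b**2 + 9b = (-(1/5)b - 19/25)(-5b**2 - 11b) + ((16/25)b)
  -5b**2 - 11b = (-(125/16)b - 275/16)((16/25)b) + (0)
Last nonzero remainder: (16/25)b. Dividing through by 16/25 gives the monic gcd b.

b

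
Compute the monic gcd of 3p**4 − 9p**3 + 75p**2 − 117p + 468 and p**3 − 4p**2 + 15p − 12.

p**2 − 3p + 12

By polynomial division,
  3p**4 − 9p**3 + 75p**2 − 117p + 468 = (3p + 3)(p**3 − 4p**2 + 15p − 12) + (42p**2 − 126p + 504)
  p**3 − 4p**2 + 15p − 12 = ((1/42)p − 1/42)(42p**2 − 126p + 504) + (0)
Last nonzero remainder: 42p**2 − 126p + 504. Dividing through by 42 gives the monic gcd p**2 − 3p + 12.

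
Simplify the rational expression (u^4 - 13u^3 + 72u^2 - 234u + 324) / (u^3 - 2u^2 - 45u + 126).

Repeated division with remainder:
  u^4 - 13u^3 + 72u^2 - 234u + 324 = (u - 11)(u^3 - 2u^2 - 45u + 126) + (95u^2 - 855u + 1710)
  u^3 - 2u^2 - 45u + 126 = ((1/95)u + 7/95)(95u^2 - 855u + 1710) + (0)
Last nonzero remainder: 95u^2 - 855u + 1710. Dividing through by 95 gives the monic gcd u^2 - 9u + 18.
Cancel u^2 - 9u + 18 from numerator and denominator to get the reduced form.

(u^2 - 4u + 18)/(u + 7)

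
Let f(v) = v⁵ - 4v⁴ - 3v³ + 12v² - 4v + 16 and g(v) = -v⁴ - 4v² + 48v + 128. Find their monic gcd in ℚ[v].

By polynomial division,
  v⁵ - 4v⁴ - 3v³ + 12v² - 4v + 16 = (-v + 4)(-v⁴ - 4v² + 48v + 128) + (-7v³ + 76v² - 68v - 496)
  -v⁴ - 4v² + 48v + 128 = ((1/7)v + 76/49)(-7v³ + 76v² - 68v - 496) + (-(5496/49)v² + (10992/49)v + 43968/49)
  -7v³ + 76v² - 68v - 496 = ((343/5496)v - 1519/2748)(-(5496/49)v² + (10992/49)v + 43968/49) + (0)
Last nonzero remainder: -(5496/49)v² + (10992/49)v + 43968/49. Dividing through by -5496/49 gives the monic gcd v² - 2v - 8.

v² - 2v - 8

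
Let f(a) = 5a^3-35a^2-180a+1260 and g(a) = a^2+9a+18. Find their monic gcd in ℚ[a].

a+6

Apply the Euclidean algorithm:
  5a^3-35a^2-180a+1260 = (5a-80)(a^2+9a+18) + (450a+2700)
  a^2+9a+18 = ((1/450)a+1/150)(450a+2700) + (0)
Last nonzero remainder: 450a+2700. Dividing through by 450 gives the monic gcd a+6.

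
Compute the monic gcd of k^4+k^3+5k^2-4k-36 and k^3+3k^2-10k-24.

Repeated division with remainder:
  k^4+k^3+5k^2-4k-36 = (k-2)(k^3+3k^2-10k-24) + (21k^2-84)
  k^3+3k^2-10k-24 = ((1/21)k+1/7)(21k^2-84) + (-6k-12)
  21k^2-84 = (-(7/2)k+7)(-6k-12) + (0)
Last nonzero remainder: -6k-12. Dividing through by -6 gives the monic gcd k+2.

k+2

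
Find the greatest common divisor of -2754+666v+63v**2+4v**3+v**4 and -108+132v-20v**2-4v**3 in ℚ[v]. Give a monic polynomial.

By polynomial division,
  v**4+4v**3+63v**2+666v-2754 = (-(1/4)v+1/4)(-4v**3-20v**2+132v-108) + (101v**2+606v-2727)
  -4v**3-20v**2+132v-108 = (-(4/101)v+4/101)(101v**2+606v-2727) + (0)
Last nonzero remainder: 101v**2+606v-2727. Dividing through by 101 gives the monic gcd v**2+6v-27.

-27+6v+v**2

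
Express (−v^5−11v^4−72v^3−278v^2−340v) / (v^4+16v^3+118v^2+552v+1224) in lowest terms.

(−v^3−7v^2−10v)/(v^2+12v+36)

Euclidean algorithm in ℚ[v]:
  −v^5−11v^4−72v^3−278v^2−340v = (−v+5)(v^4+16v^3+118v^2+552v+1224) + (−34v^3−316v^2−1876v−6120)
  v^4+16v^3+118v^2+552v+1224 = (−(1/34)v−57/289)(−34v^3−316v^2−1876v−6120) + ((144/289)v^2+(576/289)v+288/17)
  −34v^3−316v^2−1876v−6120 = (−(4913/72)v−1445/4)((144/289)v^2+(576/289)v+288/17) + (0)
Last nonzero remainder: (144/289)v^2+(576/289)v+288/17. Dividing through by 144/289 gives the monic gcd v^2+4v+34.
Cancel v^2+4v+34 from numerator and denominator to get the reduced form.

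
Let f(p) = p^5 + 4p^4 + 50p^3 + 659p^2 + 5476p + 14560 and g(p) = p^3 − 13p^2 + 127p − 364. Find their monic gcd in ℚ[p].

Repeated division with remainder:
  p^5 + 4p^4 + 50p^3 + 659p^2 + 5476p + 14560 = (p^2 + 17p + 144)(p^3 − 13p^2 + 127p − 364) + (736p^2 − 6624p + 66976)
  p^3 − 13p^2 + 127p − 364 = ((1/736)p − 1/184)(736p^2 − 6624p + 66976) + (0)
Last nonzero remainder: 736p^2 − 6624p + 66976. Dividing through by 736 gives the monic gcd p^2 − 9p + 91.

p^2 − 9p + 91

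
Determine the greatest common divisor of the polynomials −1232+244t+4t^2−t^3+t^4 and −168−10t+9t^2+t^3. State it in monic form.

−28+3t+t^2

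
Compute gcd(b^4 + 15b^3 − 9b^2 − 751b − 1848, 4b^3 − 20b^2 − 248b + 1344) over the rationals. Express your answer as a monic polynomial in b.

b^2 + b − 56

By polynomial division,
  b^4 + 15b^3 − 9b^2 − 751b − 1848 = ((1/4)b + 5)(4b^3 − 20b^2 − 248b + 1344) + (153b^2 + 153b − 8568)
  4b^3 − 20b^2 − 248b + 1344 = ((4/153)b − 8/51)(153b^2 + 153b − 8568) + (0)
Last nonzero remainder: 153b^2 + 153b − 8568. Dividing through by 153 gives the monic gcd b^2 + b − 56.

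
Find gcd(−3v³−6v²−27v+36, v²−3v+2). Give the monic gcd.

By polynomial division,
  −3v³−6v²−27v+36 = (−3v−15)(v²−3v+2) + (−66v+66)
  v²−3v+2 = (−(1/66)v+1/33)(−66v+66) + (0)
Last nonzero remainder: −66v+66. Dividing through by −66 gives the monic gcd v−1.

v−1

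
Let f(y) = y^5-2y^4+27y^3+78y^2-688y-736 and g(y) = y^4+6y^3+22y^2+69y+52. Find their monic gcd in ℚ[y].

Apply the Euclidean algorithm:
  y^5-2y^4+27y^3+78y^2-688y-736 = (y-8)(y^4+6y^3+22y^2+69y+52) + (53y^3+185y^2-188y-320)
  y^4+6y^3+22y^2+69y+52 = ((1/53)y+133/2809)(53y^3+185y^2-188y-320) + ((47157/2809)y^2+(235785/2809)y+188628/2809)
  53y^3+185y^2-188y-320 = ((148877/47157)y-224720/47157)((47157/2809)y^2+(235785/2809)y+188628/2809) + (0)
Last nonzero remainder: (47157/2809)y^2+(235785/2809)y+188628/2809. Dividing through by 47157/2809 gives the monic gcd y^2+5y+4.

y^2+5y+4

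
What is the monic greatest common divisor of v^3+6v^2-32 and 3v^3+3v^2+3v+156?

v+4

Euclidean algorithm in ℚ[v]:
  v^3+6v^2-32 = (1/3)(3v^3+3v^2+3v+156) + (5v^2-v-84)
  3v^3+3v^2+3v+156 = ((3/5)v+18/25)(5v^2-v-84) + ((1353/25)v+5412/25)
  5v^2-v-84 = ((125/1353)v-175/451)((1353/25)v+5412/25) + (0)
Last nonzero remainder: (1353/25)v+5412/25. Dividing through by 1353/25 gives the monic gcd v+4.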